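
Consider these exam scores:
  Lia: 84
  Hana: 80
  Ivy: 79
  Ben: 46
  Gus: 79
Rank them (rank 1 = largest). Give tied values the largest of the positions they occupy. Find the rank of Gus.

Sorted (descending): 84, 80, 79, 79, 46
The 2 values of 79 occupy positions 3–4 → each gets rank 4.
Gus has value 79 → rank 4.

4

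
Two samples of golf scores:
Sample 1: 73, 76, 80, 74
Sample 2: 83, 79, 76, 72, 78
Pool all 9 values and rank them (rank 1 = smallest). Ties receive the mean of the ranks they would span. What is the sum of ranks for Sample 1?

Sorted (ascending): 72, 73, 74, 76, 76, 78, 79, 80, 83
The 2 values of 76 occupy positions 4–5 → average rank (4+5)/2 = 4.5.
Sample 1 values → pooled ranks: 73→2, 76→4.5, 80→8, 74→3
Rank sum = 2 + 4.5 + 8 + 3 = 17.5

17.5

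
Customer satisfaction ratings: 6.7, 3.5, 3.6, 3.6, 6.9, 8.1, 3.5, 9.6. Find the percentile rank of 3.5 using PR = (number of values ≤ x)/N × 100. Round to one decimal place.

N = 8.
Strictly below 3.5: 0. Equal to 3.5: 2.
PR = 2/8 × 100 = 25.0

25.0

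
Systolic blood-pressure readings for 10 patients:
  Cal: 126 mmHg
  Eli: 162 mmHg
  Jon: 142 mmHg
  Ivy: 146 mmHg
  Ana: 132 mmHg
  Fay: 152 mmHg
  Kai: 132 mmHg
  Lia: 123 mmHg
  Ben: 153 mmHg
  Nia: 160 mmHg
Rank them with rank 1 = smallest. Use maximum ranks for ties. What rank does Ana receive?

Sorted (ascending): 123, 126, 132, 132, 142, 146, 152, 153, 160, 162
The 2 values of 132 occupy positions 3–4 → each gets rank 4.
Ana has value 132 mmHg → rank 4.

4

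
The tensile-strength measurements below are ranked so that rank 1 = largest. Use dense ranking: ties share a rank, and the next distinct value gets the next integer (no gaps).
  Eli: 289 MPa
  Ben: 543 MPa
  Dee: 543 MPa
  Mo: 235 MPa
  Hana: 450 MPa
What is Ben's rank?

Sorted (descending): 543, 543, 450, 289, 235
The 2 values of 543 share dense rank 1.
Remaining distinct values take the next consecutive integers.
Ben has value 543 MPa → rank 1.

1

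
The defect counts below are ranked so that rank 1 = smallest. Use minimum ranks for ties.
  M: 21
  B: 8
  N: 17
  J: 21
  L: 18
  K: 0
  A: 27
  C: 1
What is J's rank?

6

Sorted (ascending): 0, 1, 8, 17, 18, 21, 21, 27
The 2 values of 21 occupy positions 6–7 → each gets rank 6.
J has value 21 → rank 6.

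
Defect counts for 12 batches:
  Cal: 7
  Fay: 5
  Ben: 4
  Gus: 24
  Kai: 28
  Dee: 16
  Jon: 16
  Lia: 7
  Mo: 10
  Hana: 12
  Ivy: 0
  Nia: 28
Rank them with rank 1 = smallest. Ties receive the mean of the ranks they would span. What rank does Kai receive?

Sorted (ascending): 0, 4, 5, 7, 7, 10, 12, 16, 16, 24, 28, 28
The 2 values of 7 occupy positions 4–5 → average rank (4+5)/2 = 4.5.
The 2 values of 16 occupy positions 8–9 → average rank (8+9)/2 = 8.5.
The 2 values of 28 occupy positions 11–12 → average rank (11+12)/2 = 11.5.
Kai has value 28 → rank 11.5.

11.5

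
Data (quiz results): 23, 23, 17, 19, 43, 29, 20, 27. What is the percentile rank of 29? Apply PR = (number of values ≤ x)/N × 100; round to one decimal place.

87.5

N = 8.
Strictly below 29: 6. Equal to 29: 1.
PR = 7/8 × 100 = 87.5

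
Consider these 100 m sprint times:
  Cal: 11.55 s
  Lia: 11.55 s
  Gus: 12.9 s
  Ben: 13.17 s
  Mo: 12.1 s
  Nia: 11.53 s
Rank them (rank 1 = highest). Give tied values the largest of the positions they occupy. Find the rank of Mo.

3

Sorted (descending): 13.17, 12.9, 12.1, 11.55, 11.55, 11.53
The 2 values of 11.55 occupy positions 4–5 → each gets rank 5.
Mo has value 12.1 s → rank 3.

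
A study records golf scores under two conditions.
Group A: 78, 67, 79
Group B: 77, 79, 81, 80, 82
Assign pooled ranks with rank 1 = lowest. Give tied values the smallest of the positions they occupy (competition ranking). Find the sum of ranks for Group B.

27

Sorted (ascending): 67, 77, 78, 79, 79, 80, 81, 82
The 2 values of 79 occupy positions 4–5 → each gets rank 4.
Group B values → pooled ranks: 77→2, 79→4, 81→7, 80→6, 82→8
Rank sum = 2 + 4 + 7 + 6 + 8 = 27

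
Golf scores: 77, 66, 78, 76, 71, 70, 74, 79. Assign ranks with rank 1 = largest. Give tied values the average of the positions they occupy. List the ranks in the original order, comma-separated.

3, 8, 2, 4, 6, 7, 5, 1

Sorted (descending): 79, 78, 77, 76, 74, 71, 70, 66
No ties — each value takes its position as its rank.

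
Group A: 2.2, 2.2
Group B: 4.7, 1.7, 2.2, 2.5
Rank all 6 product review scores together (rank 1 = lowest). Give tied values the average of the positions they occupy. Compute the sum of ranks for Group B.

Sorted (ascending): 1.7, 2.2, 2.2, 2.2, 2.5, 4.7
The 3 values of 2.2 occupy positions 2–4 → average rank 3.
Group B values → pooled ranks: 4.7→6, 1.7→1, 2.2→3, 2.5→5
Rank sum = 6 + 1 + 3 + 5 = 15

15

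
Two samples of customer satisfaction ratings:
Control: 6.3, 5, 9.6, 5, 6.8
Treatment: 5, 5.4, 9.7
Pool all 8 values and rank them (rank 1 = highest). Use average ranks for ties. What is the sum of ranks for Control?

Sorted (descending): 9.7, 9.6, 6.8, 6.3, 5.4, 5, 5, 5
The 3 values of 5 occupy positions 6–8 → average rank 7.
Control values → pooled ranks: 6.3→4, 5→7, 9.6→2, 5→7, 6.8→3
Rank sum = 4 + 7 + 2 + 7 + 3 = 23

23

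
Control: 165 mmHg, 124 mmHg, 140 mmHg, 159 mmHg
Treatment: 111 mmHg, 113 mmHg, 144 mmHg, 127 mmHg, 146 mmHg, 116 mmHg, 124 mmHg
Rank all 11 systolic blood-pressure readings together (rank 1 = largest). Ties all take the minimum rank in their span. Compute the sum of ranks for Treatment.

50

Sorted (descending): 165, 159, 146, 144, 140, 127, 124, 124, 116, 113, 111
The 2 values of 124 occupy positions 7–8 → each gets rank 7.
Treatment values → pooled ranks: 111→11, 113→10, 144→4, 127→6, 146→3, 116→9, 124→7
Rank sum = 11 + 10 + 4 + 6 + 3 + 9 + 7 = 50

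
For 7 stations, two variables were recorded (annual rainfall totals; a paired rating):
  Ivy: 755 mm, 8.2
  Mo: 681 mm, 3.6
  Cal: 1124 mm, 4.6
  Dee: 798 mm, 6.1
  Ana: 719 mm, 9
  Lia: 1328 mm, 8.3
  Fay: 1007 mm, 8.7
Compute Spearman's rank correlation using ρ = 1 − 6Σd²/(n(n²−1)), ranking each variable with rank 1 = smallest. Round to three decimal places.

0.143

Ranks of variable 1: 3, 1, 6, 4, 2, 7, 5
Ranks of variable 2: 4, 1, 2, 3, 7, 5, 6
d = r₁ − r₂: -1, 0, 4, 1, -5, 2, -1
d²: 1, 0, 16, 1, 25, 4, 1; Σd² = 48
ρ = 1 − 6·48/(7·48) = 1 − 288/336 = 0.143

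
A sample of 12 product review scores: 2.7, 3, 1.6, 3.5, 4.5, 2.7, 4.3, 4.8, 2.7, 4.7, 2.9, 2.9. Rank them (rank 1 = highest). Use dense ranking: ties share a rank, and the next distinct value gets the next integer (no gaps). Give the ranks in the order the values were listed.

8, 6, 9, 5, 3, 8, 4, 1, 8, 2, 7, 7

Sorted (descending): 4.8, 4.7, 4.5, 4.3, 3.5, 3, 2.9, 2.9, 2.7, 2.7, 2.7, 1.6
The 2 values of 2.9 share dense rank 7.
The 3 values of 2.7 share dense rank 8.
Remaining distinct values take the next consecutive integers.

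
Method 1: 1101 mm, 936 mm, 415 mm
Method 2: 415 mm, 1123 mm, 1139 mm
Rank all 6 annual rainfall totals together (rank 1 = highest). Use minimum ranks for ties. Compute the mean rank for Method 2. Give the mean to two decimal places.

2.67

Sorted (descending): 1139, 1123, 1101, 936, 415, 415
The 2 values of 415 occupy positions 5–6 → each gets rank 5.
Method 2 values → pooled ranks: 415→5, 1123→2, 1139→1
Mean rank = (5 + 2 + 1) / 3 = 2.67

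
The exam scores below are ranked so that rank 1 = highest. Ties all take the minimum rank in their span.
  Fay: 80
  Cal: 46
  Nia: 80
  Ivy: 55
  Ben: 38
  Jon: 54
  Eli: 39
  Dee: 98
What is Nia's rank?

2

Sorted (descending): 98, 80, 80, 55, 54, 46, 39, 38
The 2 values of 80 occupy positions 2–3 → each gets rank 2.
Nia has value 80 → rank 2.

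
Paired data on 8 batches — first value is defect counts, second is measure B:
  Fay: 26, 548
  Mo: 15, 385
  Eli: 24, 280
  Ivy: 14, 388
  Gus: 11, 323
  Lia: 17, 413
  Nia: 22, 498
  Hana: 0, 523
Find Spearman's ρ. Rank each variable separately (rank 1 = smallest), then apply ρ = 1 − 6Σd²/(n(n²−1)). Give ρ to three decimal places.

0.119

Ranks of variable 1: 8, 4, 7, 3, 2, 5, 6, 1
Ranks of variable 2: 8, 3, 1, 4, 2, 5, 6, 7
d = r₁ − r₂: 0, 1, 6, -1, 0, 0, 0, -6
d²: 0, 1, 36, 1, 0, 0, 0, 36; Σd² = 74
ρ = 1 − 6·74/(8·63) = 1 − 444/504 = 0.119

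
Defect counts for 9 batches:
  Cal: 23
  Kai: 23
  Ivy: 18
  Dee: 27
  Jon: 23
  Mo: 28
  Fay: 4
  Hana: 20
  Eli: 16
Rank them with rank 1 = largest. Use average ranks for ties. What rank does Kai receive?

Sorted (descending): 28, 27, 23, 23, 23, 20, 18, 16, 4
The 3 values of 23 occupy positions 3–5 → average rank 4.
Kai has value 23 → rank 4.

4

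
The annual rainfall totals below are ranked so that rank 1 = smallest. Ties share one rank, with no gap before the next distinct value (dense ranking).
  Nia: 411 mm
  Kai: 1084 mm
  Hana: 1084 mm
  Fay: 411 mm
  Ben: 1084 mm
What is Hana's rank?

Sorted (ascending): 411, 411, 1084, 1084, 1084
The 2 values of 411 share dense rank 1.
The 3 values of 1084 share dense rank 2.
Hana has value 1084 mm → rank 2.

2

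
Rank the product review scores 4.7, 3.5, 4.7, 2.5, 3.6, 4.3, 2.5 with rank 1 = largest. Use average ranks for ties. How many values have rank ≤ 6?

5

Sorted (descending): 4.7, 4.7, 4.3, 3.6, 3.5, 2.5, 2.5
The 2 values of 4.7 occupy positions 1–2 → average rank (1+2)/2 = 1.5.
The 2 values of 2.5 occupy positions 6–7 → average rank (6+7)/2 = 6.5.
Ranks ≤ 6: {1.5, 1.5, 3, 4, 5} → 5 values.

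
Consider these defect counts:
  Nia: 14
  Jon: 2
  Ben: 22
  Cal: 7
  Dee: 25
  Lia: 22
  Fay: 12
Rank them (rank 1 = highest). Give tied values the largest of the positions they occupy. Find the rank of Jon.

7

Sorted (descending): 25, 22, 22, 14, 12, 7, 2
The 2 values of 22 occupy positions 2–3 → each gets rank 3.
Jon has value 2 → rank 7.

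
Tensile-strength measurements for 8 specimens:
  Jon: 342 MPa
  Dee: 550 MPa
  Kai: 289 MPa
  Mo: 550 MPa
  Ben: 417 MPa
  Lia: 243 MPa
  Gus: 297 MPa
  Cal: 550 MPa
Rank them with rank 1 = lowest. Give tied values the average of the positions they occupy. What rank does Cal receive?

Sorted (ascending): 243, 289, 297, 342, 417, 550, 550, 550
The 3 values of 550 occupy positions 6–8 → average rank 7.
Cal has value 550 MPa → rank 7.

7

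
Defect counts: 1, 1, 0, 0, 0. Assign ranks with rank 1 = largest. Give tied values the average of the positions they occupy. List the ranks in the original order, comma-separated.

Sorted (descending): 1, 1, 0, 0, 0
The 2 values of 1 occupy positions 1–2 → average rank (1+2)/2 = 1.5.
The 3 values of 0 occupy positions 3–5 → average rank 4.

1.5, 1.5, 4, 4, 4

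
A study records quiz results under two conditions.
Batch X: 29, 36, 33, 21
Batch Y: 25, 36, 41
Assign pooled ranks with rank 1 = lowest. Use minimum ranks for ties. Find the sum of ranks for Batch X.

Sorted (ascending): 21, 25, 29, 33, 36, 36, 41
The 2 values of 36 occupy positions 5–6 → each gets rank 5.
Batch X values → pooled ranks: 29→3, 36→5, 33→4, 21→1
Rank sum = 3 + 5 + 4 + 1 = 13

13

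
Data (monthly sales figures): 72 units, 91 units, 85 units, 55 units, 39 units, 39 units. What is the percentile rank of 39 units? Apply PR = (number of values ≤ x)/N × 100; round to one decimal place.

33.3

N = 6.
Strictly below 39: 0. Equal to 39: 2.
PR = 2/6 × 100 = 33.3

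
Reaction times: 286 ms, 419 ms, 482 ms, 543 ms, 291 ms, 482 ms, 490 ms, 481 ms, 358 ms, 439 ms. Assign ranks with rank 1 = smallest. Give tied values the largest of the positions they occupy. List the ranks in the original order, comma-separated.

Sorted (ascending): 286, 291, 358, 419, 439, 481, 482, 482, 490, 543
The 2 values of 482 occupy positions 7–8 → each gets rank 8.

1, 4, 8, 10, 2, 8, 9, 6, 3, 5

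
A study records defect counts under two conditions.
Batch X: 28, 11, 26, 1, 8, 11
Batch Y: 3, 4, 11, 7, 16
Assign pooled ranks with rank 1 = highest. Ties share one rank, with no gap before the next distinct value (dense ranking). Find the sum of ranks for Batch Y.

28

Sorted (descending): 28, 26, 16, 11, 11, 11, 8, 7, 4, 3, 1
The 3 values of 11 share dense rank 4.
Remaining distinct values take the next consecutive integers.
Batch Y values → pooled ranks: 3→8, 4→7, 11→4, 7→6, 16→3
Rank sum = 8 + 7 + 4 + 6 + 3 = 28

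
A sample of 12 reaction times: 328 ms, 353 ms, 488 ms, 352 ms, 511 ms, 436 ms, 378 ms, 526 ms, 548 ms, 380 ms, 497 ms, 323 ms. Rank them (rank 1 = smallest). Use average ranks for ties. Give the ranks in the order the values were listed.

Sorted (ascending): 323, 328, 352, 353, 378, 380, 436, 488, 497, 511, 526, 548
No ties — each value takes its position as its rank.

2, 4, 8, 3, 10, 7, 5, 11, 12, 6, 9, 1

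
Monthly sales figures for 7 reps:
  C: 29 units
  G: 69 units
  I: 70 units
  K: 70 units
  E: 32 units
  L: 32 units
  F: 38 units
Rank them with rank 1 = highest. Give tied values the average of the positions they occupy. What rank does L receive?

Sorted (descending): 70, 70, 69, 38, 32, 32, 29
The 2 values of 70 occupy positions 1–2 → average rank (1+2)/2 = 1.5.
The 2 values of 32 occupy positions 5–6 → average rank (5+6)/2 = 5.5.
L has value 32 units → rank 5.5.

5.5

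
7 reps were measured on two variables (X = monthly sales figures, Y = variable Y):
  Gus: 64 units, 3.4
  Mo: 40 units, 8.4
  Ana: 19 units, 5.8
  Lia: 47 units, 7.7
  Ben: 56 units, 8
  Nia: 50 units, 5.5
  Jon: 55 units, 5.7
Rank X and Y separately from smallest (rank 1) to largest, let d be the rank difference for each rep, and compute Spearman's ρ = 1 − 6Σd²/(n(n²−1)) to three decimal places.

-0.464

Ranks of variable 1: 7, 2, 1, 3, 6, 4, 5
Ranks of variable 2: 1, 7, 4, 5, 6, 2, 3
d = r₁ − r₂: 6, -5, -3, -2, 0, 2, 2
d²: 36, 25, 9, 4, 0, 4, 4; Σd² = 82
ρ = 1 − 6·82/(7·48) = 1 − 492/336 = -0.464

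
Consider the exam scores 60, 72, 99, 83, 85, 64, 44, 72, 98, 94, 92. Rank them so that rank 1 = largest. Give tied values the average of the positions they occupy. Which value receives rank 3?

94

Sorted (descending): 99, 98, 94, 92, 85, 83, 72, 72, 64, 60, 44
The 2 values of 72 occupy positions 7–8 → average rank (7+8)/2 = 7.5.
Rank 3 → value 94.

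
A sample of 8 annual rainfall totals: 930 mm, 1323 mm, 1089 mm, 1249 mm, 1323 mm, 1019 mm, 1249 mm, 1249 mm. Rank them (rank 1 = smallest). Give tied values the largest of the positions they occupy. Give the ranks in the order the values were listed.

1, 8, 3, 6, 8, 2, 6, 6

Sorted (ascending): 930, 1019, 1089, 1249, 1249, 1249, 1323, 1323
The 3 values of 1249 occupy positions 4–6 → each gets rank 6.
The 2 values of 1323 occupy positions 7–8 → each gets rank 8.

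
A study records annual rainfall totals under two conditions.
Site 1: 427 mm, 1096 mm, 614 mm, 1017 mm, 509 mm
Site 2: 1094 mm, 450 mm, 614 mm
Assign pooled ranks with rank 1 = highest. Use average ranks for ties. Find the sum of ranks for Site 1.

22.5

Sorted (descending): 1096, 1094, 1017, 614, 614, 509, 450, 427
The 2 values of 614 occupy positions 4–5 → average rank (4+5)/2 = 4.5.
Site 1 values → pooled ranks: 427→8, 1096→1, 614→4.5, 1017→3, 509→6
Rank sum = 8 + 1 + 4.5 + 3 + 6 = 22.5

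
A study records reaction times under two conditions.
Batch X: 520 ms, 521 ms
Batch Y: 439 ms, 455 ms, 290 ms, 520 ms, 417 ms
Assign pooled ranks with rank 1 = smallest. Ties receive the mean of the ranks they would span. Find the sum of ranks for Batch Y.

15.5

Sorted (ascending): 290, 417, 439, 455, 520, 520, 521
The 2 values of 520 occupy positions 5–6 → average rank (5+6)/2 = 5.5.
Batch Y values → pooled ranks: 439→3, 455→4, 290→1, 520→5.5, 417→2
Rank sum = 3 + 4 + 1 + 5.5 + 2 = 15.5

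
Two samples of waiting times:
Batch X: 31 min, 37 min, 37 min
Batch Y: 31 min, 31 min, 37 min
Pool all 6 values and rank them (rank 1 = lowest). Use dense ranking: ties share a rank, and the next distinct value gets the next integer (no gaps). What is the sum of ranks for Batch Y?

Sorted (ascending): 31, 31, 31, 37, 37, 37
The 3 values of 31 share dense rank 1.
The 3 values of 37 share dense rank 2.
Batch Y values → pooled ranks: 31→1, 31→1, 37→2
Rank sum = 1 + 1 + 2 = 4

4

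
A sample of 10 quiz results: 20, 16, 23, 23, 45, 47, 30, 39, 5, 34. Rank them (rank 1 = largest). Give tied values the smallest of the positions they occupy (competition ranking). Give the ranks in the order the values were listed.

8, 9, 6, 6, 2, 1, 5, 3, 10, 4

Sorted (descending): 47, 45, 39, 34, 30, 23, 23, 20, 16, 5
The 2 values of 23 occupy positions 6–7 → each gets rank 6.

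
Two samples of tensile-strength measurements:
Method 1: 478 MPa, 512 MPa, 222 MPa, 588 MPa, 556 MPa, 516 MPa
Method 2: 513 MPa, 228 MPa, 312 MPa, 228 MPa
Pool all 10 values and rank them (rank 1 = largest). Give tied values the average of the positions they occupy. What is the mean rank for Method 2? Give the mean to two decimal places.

Sorted (descending): 588, 556, 516, 513, 512, 478, 312, 228, 228, 222
The 2 values of 228 occupy positions 8–9 → average rank (8+9)/2 = 8.5.
Method 2 values → pooled ranks: 513→4, 228→8.5, 312→7, 228→8.5
Mean rank = (4 + 8.5 + 7 + 8.5) / 4 = 7.00

7.00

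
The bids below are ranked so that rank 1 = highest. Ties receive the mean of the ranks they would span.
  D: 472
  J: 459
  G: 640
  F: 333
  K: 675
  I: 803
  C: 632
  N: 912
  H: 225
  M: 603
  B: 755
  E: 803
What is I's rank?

2.5

Sorted (descending): 912, 803, 803, 755, 675, 640, 632, 603, 472, 459, 333, 225
The 2 values of 803 occupy positions 2–3 → average rank (2+3)/2 = 2.5.
I has value 803 → rank 2.5.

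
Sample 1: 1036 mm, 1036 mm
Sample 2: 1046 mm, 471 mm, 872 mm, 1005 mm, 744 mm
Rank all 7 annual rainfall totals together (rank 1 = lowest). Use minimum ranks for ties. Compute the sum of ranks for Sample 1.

Sorted (ascending): 471, 744, 872, 1005, 1036, 1036, 1046
The 2 values of 1036 occupy positions 5–6 → each gets rank 5.
Sample 1 values → pooled ranks: 1036→5, 1036→5
Rank sum = 5 + 5 = 10

10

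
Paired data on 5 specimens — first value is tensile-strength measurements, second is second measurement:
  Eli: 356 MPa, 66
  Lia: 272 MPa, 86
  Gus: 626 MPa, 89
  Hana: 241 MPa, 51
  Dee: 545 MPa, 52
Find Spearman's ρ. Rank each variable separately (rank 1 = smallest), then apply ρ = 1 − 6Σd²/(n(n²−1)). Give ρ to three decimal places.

Ranks of variable 1: 3, 2, 5, 1, 4
Ranks of variable 2: 3, 4, 5, 1, 2
d = r₁ − r₂: 0, -2, 0, 0, 2
d²: 0, 4, 0, 0, 4; Σd² = 8
ρ = 1 − 6·8/(5·24) = 1 − 48/120 = 0.600

0.600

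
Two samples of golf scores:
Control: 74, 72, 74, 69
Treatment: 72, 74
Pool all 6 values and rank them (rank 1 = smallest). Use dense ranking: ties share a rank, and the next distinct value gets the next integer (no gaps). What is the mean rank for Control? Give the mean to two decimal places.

Sorted (ascending): 69, 72, 72, 74, 74, 74
The 2 values of 72 share dense rank 2.
The 3 values of 74 share dense rank 3.
Remaining distinct values take the next consecutive integers.
Control values → pooled ranks: 74→3, 72→2, 74→3, 69→1
Mean rank = (3 + 2 + 3 + 1) / 4 = 2.25

2.25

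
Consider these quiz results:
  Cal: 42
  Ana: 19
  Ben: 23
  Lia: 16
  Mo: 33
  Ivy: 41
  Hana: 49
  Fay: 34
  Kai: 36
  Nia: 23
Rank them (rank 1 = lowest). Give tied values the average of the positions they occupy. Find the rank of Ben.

3.5

Sorted (ascending): 16, 19, 23, 23, 33, 34, 36, 41, 42, 49
The 2 values of 23 occupy positions 3–4 → average rank (3+4)/2 = 3.5.
Ben has value 23 → rank 3.5.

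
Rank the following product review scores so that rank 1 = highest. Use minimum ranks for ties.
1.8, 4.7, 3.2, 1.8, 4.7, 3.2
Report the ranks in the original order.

5, 1, 3, 5, 1, 3

Sorted (descending): 4.7, 4.7, 3.2, 3.2, 1.8, 1.8
The 2 values of 4.7 occupy positions 1–2 → each gets rank 1.
The 2 values of 3.2 occupy positions 3–4 → each gets rank 3.
The 2 values of 1.8 occupy positions 5–6 → each gets rank 5.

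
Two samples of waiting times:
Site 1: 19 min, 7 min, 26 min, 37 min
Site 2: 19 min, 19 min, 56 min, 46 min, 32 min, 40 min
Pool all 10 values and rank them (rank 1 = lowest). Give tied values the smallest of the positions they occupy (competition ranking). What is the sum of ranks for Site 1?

15

Sorted (ascending): 7, 19, 19, 19, 26, 32, 37, 40, 46, 56
The 3 values of 19 occupy positions 2–4 → each gets rank 2.
Site 1 values → pooled ranks: 19→2, 7→1, 26→5, 37→7
Rank sum = 2 + 1 + 5 + 7 = 15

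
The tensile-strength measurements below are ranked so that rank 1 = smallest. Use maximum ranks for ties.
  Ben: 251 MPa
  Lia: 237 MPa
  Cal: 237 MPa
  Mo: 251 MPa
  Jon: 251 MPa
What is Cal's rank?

Sorted (ascending): 237, 237, 251, 251, 251
The 2 values of 237 occupy positions 1–2 → each gets rank 2.
The 3 values of 251 occupy positions 3–5 → each gets rank 5.
Cal has value 237 MPa → rank 2.

2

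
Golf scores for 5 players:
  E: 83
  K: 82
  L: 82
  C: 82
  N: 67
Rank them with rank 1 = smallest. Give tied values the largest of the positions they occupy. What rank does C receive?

4

Sorted (ascending): 67, 82, 82, 82, 83
The 3 values of 82 occupy positions 2–4 → each gets rank 4.
C has value 82 → rank 4.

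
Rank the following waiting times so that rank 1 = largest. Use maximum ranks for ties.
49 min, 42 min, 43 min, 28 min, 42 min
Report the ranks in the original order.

1, 4, 2, 5, 4

Sorted (descending): 49, 43, 42, 42, 28
The 2 values of 42 occupy positions 3–4 → each gets rank 4.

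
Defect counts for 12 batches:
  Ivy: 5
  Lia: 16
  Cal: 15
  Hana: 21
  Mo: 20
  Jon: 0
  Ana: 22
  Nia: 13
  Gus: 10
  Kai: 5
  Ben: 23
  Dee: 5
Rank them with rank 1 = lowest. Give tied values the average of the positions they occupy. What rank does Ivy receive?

3

Sorted (ascending): 0, 5, 5, 5, 10, 13, 15, 16, 20, 21, 22, 23
The 3 values of 5 occupy positions 2–4 → average rank 3.
Ivy has value 5 → rank 3.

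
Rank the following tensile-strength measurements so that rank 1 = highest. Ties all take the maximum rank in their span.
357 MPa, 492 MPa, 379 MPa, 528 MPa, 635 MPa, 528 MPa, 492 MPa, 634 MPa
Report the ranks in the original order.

Sorted (descending): 635, 634, 528, 528, 492, 492, 379, 357
The 2 values of 528 occupy positions 3–4 → each gets rank 4.
The 2 values of 492 occupy positions 5–6 → each gets rank 6.

8, 6, 7, 4, 1, 4, 6, 2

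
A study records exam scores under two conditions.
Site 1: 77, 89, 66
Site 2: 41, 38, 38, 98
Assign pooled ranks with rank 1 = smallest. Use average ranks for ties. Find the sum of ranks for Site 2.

13

Sorted (ascending): 38, 38, 41, 66, 77, 89, 98
The 2 values of 38 occupy positions 1–2 → average rank (1+2)/2 = 1.5.
Site 2 values → pooled ranks: 41→3, 38→1.5, 38→1.5, 98→7
Rank sum = 3 + 1.5 + 1.5 + 7 = 13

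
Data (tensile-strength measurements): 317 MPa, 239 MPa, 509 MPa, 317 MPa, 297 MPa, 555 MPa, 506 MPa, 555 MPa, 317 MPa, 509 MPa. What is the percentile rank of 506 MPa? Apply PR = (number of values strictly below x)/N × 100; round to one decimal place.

50.0

N = 10.
Strictly below 506: 5. Equal to 506: 1.
PR = 5/10 × 100 = 50.0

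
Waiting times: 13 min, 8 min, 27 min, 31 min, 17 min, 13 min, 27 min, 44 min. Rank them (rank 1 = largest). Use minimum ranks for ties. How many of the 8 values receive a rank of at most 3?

Sorted (descending): 44, 31, 27, 27, 17, 13, 13, 8
The 2 values of 27 occupy positions 3–4 → each gets rank 3.
The 2 values of 13 occupy positions 6–7 → each gets rank 6.
Ranks ≤ 3: {1, 2, 3, 3} → 4 values.

4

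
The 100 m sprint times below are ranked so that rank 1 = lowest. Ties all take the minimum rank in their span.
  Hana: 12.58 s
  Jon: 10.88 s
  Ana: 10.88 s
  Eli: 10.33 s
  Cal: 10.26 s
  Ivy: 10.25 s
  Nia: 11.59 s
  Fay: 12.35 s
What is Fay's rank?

Sorted (ascending): 10.25, 10.26, 10.33, 10.88, 10.88, 11.59, 12.35, 12.58
The 2 values of 10.88 occupy positions 4–5 → each gets rank 4.
Fay has value 12.35 s → rank 7.

7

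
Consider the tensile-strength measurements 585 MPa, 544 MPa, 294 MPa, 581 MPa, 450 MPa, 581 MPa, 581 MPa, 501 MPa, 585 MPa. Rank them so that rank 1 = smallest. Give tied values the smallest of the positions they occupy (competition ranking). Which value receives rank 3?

501

Sorted (ascending): 294, 450, 501, 544, 581, 581, 581, 585, 585
The 3 values of 581 occupy positions 5–7 → each gets rank 5.
The 2 values of 585 occupy positions 8–9 → each gets rank 8.
Rank 3 → value 501.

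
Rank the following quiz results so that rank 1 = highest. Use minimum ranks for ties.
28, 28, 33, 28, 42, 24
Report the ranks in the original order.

Sorted (descending): 42, 33, 28, 28, 28, 24
The 3 values of 28 occupy positions 3–5 → each gets rank 3.

3, 3, 2, 3, 1, 6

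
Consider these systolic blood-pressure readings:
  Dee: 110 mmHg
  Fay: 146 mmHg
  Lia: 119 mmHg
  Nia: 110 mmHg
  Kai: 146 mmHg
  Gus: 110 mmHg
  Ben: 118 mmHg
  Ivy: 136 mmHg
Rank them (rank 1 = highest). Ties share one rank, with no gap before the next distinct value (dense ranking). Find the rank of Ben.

4

Sorted (descending): 146, 146, 136, 119, 118, 110, 110, 110
The 2 values of 146 share dense rank 1.
The 3 values of 110 share dense rank 5.
Remaining distinct values take the next consecutive integers.
Ben has value 118 mmHg → rank 4.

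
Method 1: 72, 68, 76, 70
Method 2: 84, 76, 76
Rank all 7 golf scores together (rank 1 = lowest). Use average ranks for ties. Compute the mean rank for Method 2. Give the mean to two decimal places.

Sorted (ascending): 68, 70, 72, 76, 76, 76, 84
The 3 values of 76 occupy positions 4–6 → average rank 5.
Method 2 values → pooled ranks: 84→7, 76→5, 76→5
Mean rank = (7 + 5 + 5) / 3 = 5.67

5.67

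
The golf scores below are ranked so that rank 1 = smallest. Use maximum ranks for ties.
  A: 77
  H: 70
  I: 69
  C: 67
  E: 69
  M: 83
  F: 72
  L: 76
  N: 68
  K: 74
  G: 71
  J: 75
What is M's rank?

Sorted (ascending): 67, 68, 69, 69, 70, 71, 72, 74, 75, 76, 77, 83
The 2 values of 69 occupy positions 3–4 → each gets rank 4.
M has value 83 → rank 12.

12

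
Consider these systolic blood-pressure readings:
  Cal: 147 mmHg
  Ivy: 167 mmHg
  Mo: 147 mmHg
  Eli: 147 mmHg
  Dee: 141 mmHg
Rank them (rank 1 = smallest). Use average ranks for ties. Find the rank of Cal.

3

Sorted (ascending): 141, 147, 147, 147, 167
The 3 values of 147 occupy positions 2–4 → average rank 3.
Cal has value 147 mmHg → rank 3.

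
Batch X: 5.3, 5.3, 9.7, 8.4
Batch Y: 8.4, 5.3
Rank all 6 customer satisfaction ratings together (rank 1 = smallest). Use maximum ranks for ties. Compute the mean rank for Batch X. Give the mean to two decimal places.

Sorted (ascending): 5.3, 5.3, 5.3, 8.4, 8.4, 9.7
The 3 values of 5.3 occupy positions 1–3 → each gets rank 3.
The 2 values of 8.4 occupy positions 4–5 → each gets rank 5.
Batch X values → pooled ranks: 5.3→3, 5.3→3, 9.7→6, 8.4→5
Mean rank = (3 + 3 + 6 + 5) / 4 = 4.25

4.25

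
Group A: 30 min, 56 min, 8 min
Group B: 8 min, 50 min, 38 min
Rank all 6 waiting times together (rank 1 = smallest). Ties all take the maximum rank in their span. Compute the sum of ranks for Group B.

11

Sorted (ascending): 8, 8, 30, 38, 50, 56
The 2 values of 8 occupy positions 1–2 → each gets rank 2.
Group B values → pooled ranks: 8→2, 50→5, 38→4
Rank sum = 2 + 5 + 4 = 11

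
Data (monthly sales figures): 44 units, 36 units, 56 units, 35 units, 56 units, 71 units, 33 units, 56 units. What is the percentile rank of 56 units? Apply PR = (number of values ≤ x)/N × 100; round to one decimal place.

N = 8.
Strictly below 56: 4. Equal to 56: 3.
PR = 7/8 × 100 = 87.5

87.5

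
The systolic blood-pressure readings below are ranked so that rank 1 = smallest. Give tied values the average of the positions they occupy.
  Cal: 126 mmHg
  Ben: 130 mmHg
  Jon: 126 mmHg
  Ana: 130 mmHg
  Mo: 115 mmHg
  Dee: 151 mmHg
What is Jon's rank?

2.5

Sorted (ascending): 115, 126, 126, 130, 130, 151
The 2 values of 126 occupy positions 2–3 → average rank (2+3)/2 = 2.5.
The 2 values of 130 occupy positions 4–5 → average rank (4+5)/2 = 4.5.
Jon has value 126 mmHg → rank 2.5.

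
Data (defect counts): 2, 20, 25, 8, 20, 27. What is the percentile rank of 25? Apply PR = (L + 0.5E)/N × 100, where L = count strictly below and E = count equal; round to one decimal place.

N = 6.
Strictly below 25: 4. Equal to 25: 1.
PR = (4 + 0.5·1)/6 × 100 = 75.0

75.0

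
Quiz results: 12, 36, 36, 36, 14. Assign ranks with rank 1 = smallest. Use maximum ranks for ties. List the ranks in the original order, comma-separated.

1, 5, 5, 5, 2

Sorted (ascending): 12, 14, 36, 36, 36
The 3 values of 36 occupy positions 3–5 → each gets rank 5.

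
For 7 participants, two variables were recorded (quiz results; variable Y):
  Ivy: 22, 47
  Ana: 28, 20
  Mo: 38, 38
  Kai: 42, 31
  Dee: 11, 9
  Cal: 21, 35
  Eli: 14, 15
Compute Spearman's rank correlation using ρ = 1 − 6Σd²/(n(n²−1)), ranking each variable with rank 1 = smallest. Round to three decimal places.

Ranks of variable 1: 4, 5, 6, 7, 1, 3, 2
Ranks of variable 2: 7, 3, 6, 4, 1, 5, 2
d = r₁ − r₂: -3, 2, 0, 3, 0, -2, 0
d²: 9, 4, 0, 9, 0, 4, 0; Σd² = 26
ρ = 1 − 6·26/(7·48) = 1 − 156/336 = 0.536

0.536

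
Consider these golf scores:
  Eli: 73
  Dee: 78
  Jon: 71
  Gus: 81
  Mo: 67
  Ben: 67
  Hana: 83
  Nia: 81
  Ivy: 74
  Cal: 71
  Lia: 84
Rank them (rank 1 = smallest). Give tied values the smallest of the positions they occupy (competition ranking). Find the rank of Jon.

Sorted (ascending): 67, 67, 71, 71, 73, 74, 78, 81, 81, 83, 84
The 2 values of 67 occupy positions 1–2 → each gets rank 1.
The 2 values of 71 occupy positions 3–4 → each gets rank 3.
The 2 values of 81 occupy positions 8–9 → each gets rank 8.
Jon has value 71 → rank 3.

3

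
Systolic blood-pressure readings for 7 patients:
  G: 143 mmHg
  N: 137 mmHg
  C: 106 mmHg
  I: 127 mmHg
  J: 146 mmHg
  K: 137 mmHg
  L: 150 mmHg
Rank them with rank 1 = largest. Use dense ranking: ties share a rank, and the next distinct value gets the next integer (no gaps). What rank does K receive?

4

Sorted (descending): 150, 146, 143, 137, 137, 127, 106
The 2 values of 137 share dense rank 4.
Remaining distinct values take the next consecutive integers.
K has value 137 mmHg → rank 4.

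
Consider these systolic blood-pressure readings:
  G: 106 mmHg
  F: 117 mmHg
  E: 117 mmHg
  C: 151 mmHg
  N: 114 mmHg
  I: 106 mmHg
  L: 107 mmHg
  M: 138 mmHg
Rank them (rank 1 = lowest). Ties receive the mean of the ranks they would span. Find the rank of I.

1.5

Sorted (ascending): 106, 106, 107, 114, 117, 117, 138, 151
The 2 values of 106 occupy positions 1–2 → average rank (1+2)/2 = 1.5.
The 2 values of 117 occupy positions 5–6 → average rank (5+6)/2 = 5.5.
I has value 106 mmHg → rank 1.5.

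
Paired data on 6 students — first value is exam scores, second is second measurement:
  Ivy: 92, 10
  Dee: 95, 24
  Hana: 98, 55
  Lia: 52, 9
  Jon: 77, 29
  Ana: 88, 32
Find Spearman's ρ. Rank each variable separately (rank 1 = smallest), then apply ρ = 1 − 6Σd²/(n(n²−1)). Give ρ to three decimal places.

0.543

Ranks of variable 1: 4, 5, 6, 1, 2, 3
Ranks of variable 2: 2, 3, 6, 1, 4, 5
d = r₁ − r₂: 2, 2, 0, 0, -2, -2
d²: 4, 4, 0, 0, 4, 4; Σd² = 16
ρ = 1 − 6·16/(6·35) = 1 − 96/210 = 0.543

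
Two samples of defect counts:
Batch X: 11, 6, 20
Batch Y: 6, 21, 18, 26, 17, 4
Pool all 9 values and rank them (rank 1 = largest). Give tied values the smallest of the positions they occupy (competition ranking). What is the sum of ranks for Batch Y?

Sorted (descending): 26, 21, 20, 18, 17, 11, 6, 6, 4
The 2 values of 6 occupy positions 7–8 → each gets rank 7.
Batch Y values → pooled ranks: 6→7, 21→2, 18→4, 26→1, 17→5, 4→9
Rank sum = 7 + 2 + 4 + 1 + 5 + 9 = 28

28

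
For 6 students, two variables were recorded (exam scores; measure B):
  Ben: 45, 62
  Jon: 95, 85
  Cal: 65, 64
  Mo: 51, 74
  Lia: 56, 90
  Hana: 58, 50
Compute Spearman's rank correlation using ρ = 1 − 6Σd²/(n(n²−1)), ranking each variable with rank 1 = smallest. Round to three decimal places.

0.200

Ranks of variable 1: 1, 6, 5, 2, 3, 4
Ranks of variable 2: 2, 5, 3, 4, 6, 1
d = r₁ − r₂: -1, 1, 2, -2, -3, 3
d²: 1, 1, 4, 4, 9, 9; Σd² = 28
ρ = 1 − 6·28/(6·35) = 1 − 168/210 = 0.200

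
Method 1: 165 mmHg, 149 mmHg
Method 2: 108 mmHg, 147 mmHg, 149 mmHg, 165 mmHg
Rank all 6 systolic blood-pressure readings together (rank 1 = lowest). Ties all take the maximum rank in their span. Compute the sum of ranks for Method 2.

13

Sorted (ascending): 108, 147, 149, 149, 165, 165
The 2 values of 149 occupy positions 3–4 → each gets rank 4.
The 2 values of 165 occupy positions 5–6 → each gets rank 6.
Method 2 values → pooled ranks: 108→1, 147→2, 149→4, 165→6
Rank sum = 1 + 2 + 4 + 6 = 13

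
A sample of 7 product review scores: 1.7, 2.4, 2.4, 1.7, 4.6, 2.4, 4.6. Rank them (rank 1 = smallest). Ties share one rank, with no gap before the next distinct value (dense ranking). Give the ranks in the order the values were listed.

Sorted (ascending): 1.7, 1.7, 2.4, 2.4, 2.4, 4.6, 4.6
The 2 values of 1.7 share dense rank 1.
The 3 values of 2.4 share dense rank 2.
The 2 values of 4.6 share dense rank 3.

1, 2, 2, 1, 3, 2, 3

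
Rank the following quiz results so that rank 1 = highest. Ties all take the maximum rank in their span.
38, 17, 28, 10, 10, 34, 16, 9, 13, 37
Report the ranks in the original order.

Sorted (descending): 38, 37, 34, 28, 17, 16, 13, 10, 10, 9
The 2 values of 10 occupy positions 8–9 → each gets rank 9.

1, 5, 4, 9, 9, 3, 6, 10, 7, 2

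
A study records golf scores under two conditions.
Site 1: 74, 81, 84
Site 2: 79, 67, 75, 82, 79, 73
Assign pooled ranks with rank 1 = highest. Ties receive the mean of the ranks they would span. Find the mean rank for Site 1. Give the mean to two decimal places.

Sorted (descending): 84, 82, 81, 79, 79, 75, 74, 73, 67
The 2 values of 79 occupy positions 4–5 → average rank (4+5)/2 = 4.5.
Site 1 values → pooled ranks: 74→7, 81→3, 84→1
Mean rank = (7 + 3 + 1) / 3 = 3.67

3.67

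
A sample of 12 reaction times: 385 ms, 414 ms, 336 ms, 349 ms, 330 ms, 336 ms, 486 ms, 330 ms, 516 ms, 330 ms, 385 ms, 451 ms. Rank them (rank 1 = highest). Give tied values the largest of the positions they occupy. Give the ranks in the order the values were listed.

Sorted (descending): 516, 486, 451, 414, 385, 385, 349, 336, 336, 330, 330, 330
The 2 values of 385 occupy positions 5–6 → each gets rank 6.
The 2 values of 336 occupy positions 8–9 → each gets rank 9.
The 3 values of 330 occupy positions 10–12 → each gets rank 12.

6, 4, 9, 7, 12, 9, 2, 12, 1, 12, 6, 3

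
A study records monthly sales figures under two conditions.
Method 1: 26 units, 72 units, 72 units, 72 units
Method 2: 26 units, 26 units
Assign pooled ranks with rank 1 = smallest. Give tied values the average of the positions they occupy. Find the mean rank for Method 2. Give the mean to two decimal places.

2.00

Sorted (ascending): 26, 26, 26, 72, 72, 72
The 3 values of 26 occupy positions 1–3 → average rank 2.
The 3 values of 72 occupy positions 4–6 → average rank 5.
Method 2 values → pooled ranks: 26→2, 26→2
Mean rank = (2 + 2) / 2 = 2.00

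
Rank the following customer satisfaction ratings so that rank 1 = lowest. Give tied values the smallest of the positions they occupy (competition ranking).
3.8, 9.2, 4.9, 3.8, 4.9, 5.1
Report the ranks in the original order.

Sorted (ascending): 3.8, 3.8, 4.9, 4.9, 5.1, 9.2
The 2 values of 3.8 occupy positions 1–2 → each gets rank 1.
The 2 values of 4.9 occupy positions 3–4 → each gets rank 3.

1, 6, 3, 1, 3, 5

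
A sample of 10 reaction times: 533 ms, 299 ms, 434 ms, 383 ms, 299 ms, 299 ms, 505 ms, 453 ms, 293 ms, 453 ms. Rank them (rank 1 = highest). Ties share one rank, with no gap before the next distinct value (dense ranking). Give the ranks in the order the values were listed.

1, 6, 4, 5, 6, 6, 2, 3, 7, 3

Sorted (descending): 533, 505, 453, 453, 434, 383, 299, 299, 299, 293
The 2 values of 453 share dense rank 3.
The 3 values of 299 share dense rank 6.
Remaining distinct values take the next consecutive integers.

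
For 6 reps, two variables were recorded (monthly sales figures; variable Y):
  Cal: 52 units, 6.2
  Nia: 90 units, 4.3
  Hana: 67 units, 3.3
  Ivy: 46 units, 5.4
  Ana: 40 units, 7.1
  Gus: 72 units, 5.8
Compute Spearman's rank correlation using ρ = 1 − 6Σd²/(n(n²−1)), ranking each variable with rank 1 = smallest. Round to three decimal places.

Ranks of variable 1: 3, 6, 4, 2, 1, 5
Ranks of variable 2: 5, 2, 1, 3, 6, 4
d = r₁ − r₂: -2, 4, 3, -1, -5, 1
d²: 4, 16, 9, 1, 25, 1; Σd² = 56
ρ = 1 − 6·56/(6·35) = 1 − 336/210 = -0.600

-0.600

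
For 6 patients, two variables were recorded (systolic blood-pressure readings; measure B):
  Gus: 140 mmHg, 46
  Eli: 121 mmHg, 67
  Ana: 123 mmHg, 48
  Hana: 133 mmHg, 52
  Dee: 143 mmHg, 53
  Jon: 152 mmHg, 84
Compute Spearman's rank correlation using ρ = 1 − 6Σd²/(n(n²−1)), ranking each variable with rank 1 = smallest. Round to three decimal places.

Ranks of variable 1: 4, 1, 2, 3, 5, 6
Ranks of variable 2: 1, 5, 2, 3, 4, 6
d = r₁ − r₂: 3, -4, 0, 0, 1, 0
d²: 9, 16, 0, 0, 1, 0; Σd² = 26
ρ = 1 − 6·26/(6·35) = 1 − 156/210 = 0.257

0.257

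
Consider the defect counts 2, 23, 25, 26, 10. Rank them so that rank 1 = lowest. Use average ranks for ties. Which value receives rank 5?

Sorted (ascending): 2, 10, 23, 25, 26
No ties — each value takes its position as its rank.
Rank 5 → value 26.

26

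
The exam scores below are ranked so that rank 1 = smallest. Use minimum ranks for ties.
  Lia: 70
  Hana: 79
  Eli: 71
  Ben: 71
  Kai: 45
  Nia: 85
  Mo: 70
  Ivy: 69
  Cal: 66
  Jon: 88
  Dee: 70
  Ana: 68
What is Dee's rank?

Sorted (ascending): 45, 66, 68, 69, 70, 70, 70, 71, 71, 79, 85, 88
The 3 values of 70 occupy positions 5–7 → each gets rank 5.
The 2 values of 71 occupy positions 8–9 → each gets rank 8.
Dee has value 70 → rank 5.

5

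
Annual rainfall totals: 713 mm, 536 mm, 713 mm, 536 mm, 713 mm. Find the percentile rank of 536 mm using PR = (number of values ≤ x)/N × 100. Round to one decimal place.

N = 5.
Strictly below 536: 0. Equal to 536: 2.
PR = 2/5 × 100 = 40.0

40.0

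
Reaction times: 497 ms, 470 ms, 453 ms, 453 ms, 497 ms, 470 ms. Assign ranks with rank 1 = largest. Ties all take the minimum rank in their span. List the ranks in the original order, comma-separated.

Sorted (descending): 497, 497, 470, 470, 453, 453
The 2 values of 497 occupy positions 1–2 → each gets rank 1.
The 2 values of 470 occupy positions 3–4 → each gets rank 3.
The 2 values of 453 occupy positions 5–6 → each gets rank 5.

1, 3, 5, 5, 1, 3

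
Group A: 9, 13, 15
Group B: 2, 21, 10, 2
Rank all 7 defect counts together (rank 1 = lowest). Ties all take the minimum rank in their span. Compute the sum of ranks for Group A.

Sorted (ascending): 2, 2, 9, 10, 13, 15, 21
The 2 values of 2 occupy positions 1–2 → each gets rank 1.
Group A values → pooled ranks: 9→3, 13→5, 15→6
Rank sum = 3 + 5 + 6 = 14

14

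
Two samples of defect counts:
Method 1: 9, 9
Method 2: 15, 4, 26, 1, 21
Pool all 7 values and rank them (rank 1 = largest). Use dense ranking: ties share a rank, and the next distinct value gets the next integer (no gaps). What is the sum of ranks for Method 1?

8

Sorted (descending): 26, 21, 15, 9, 9, 4, 1
The 2 values of 9 share dense rank 4.
Remaining distinct values take the next consecutive integers.
Method 1 values → pooled ranks: 9→4, 9→4
Rank sum = 4 + 4 = 8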